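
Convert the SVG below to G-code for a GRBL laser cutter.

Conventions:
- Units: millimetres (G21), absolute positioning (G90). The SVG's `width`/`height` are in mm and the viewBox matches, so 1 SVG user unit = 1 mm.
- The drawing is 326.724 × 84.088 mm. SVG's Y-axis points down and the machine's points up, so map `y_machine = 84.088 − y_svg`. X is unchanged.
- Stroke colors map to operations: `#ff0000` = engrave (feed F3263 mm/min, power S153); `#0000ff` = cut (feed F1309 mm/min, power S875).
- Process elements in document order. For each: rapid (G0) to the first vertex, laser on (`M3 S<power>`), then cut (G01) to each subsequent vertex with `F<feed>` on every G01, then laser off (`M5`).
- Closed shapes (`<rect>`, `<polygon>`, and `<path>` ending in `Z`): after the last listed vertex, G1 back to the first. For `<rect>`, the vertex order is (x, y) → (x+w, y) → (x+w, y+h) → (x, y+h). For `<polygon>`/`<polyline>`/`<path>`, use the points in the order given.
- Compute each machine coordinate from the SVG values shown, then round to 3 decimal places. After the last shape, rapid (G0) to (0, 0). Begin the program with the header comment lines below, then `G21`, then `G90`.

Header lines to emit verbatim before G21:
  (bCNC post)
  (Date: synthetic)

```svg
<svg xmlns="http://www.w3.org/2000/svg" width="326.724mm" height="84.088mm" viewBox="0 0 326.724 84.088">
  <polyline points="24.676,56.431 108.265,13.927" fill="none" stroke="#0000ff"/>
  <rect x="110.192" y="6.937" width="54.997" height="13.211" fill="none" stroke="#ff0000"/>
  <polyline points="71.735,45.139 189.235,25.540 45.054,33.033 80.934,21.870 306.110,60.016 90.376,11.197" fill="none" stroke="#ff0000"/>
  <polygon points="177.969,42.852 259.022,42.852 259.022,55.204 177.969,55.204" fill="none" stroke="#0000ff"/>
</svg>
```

(bCNC post)
(Date: synthetic)
G21
G90
G0 X24.676 Y27.657
M3 S875
G01 X108.265 Y70.161 F1309
M5
G0 X110.192 Y77.151
M3 S153
G01 X165.189 Y77.151 F3263
G01 X165.189 Y63.940 F3263
G01 X110.192 Y63.940 F3263
G01 X110.192 Y77.151 F3263
M5
G0 X71.735 Y38.949
M3 S153
G01 X189.235 Y58.548 F3263
G01 X45.054 Y51.055 F3263
G01 X80.934 Y62.218 F3263
G01 X306.110 Y24.072 F3263
G01 X90.376 Y72.891 F3263
M5
G0 X177.969 Y41.236
M3 S875
G01 X259.022 Y41.236 F1309
G01 X259.022 Y28.884 F1309
G01 X177.969 Y28.884 F1309
G01 X177.969 Y41.236 F1309
M5
G0 X0.000 Y0.000

1 u = 1 mm; y_m = 84.088 − y.

[1] `<polyline>` line segment, #0000ff→cut S875 F1309: (24.676,27.657) → (108.265,70.161)

[2] `<rect>` rectangle, #ff0000→engrave S153 F3263: (110.192,77.151) → (165.189,77.151) → (165.189,63.940) → (110.192,63.940) → (110.192,77.151) (closed)

[3] `<polyline>` open polyline, #ff0000→engrave S153 F3263: (71.735,38.949) → (189.235,58.548) → (45.054,51.055) → (80.934,62.218) → (306.110,24.072) → (90.376,72.891)

[4] `<polygon>` rectangle, #0000ff→cut S875 F1309: (177.969,41.236) → (259.022,41.236) → (259.022,28.884) → (177.969,28.884) → (177.969,41.236) (closed)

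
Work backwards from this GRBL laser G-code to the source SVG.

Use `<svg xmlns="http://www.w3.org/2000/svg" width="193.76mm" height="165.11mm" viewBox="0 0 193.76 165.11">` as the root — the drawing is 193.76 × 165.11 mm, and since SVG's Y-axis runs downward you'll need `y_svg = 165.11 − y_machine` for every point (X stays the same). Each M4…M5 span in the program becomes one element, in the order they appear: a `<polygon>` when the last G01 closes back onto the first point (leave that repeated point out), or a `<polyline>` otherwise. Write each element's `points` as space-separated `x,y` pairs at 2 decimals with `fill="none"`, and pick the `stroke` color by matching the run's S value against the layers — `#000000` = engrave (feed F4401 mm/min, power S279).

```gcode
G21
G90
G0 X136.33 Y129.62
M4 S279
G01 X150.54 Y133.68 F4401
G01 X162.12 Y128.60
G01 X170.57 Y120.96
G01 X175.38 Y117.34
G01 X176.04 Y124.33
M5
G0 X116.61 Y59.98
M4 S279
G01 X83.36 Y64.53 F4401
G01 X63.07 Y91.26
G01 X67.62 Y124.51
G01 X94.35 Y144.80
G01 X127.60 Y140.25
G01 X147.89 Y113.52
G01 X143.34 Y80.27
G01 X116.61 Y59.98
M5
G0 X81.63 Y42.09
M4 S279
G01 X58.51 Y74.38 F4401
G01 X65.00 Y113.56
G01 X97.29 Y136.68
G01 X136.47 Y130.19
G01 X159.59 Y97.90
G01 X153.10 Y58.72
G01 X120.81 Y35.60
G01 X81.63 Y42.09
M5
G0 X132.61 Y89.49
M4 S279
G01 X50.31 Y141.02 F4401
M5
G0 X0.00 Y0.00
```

<svg xmlns="http://www.w3.org/2000/svg" width="193.76mm" height="165.11mm" viewBox="0 0 193.76 165.11">
  <polyline points="136.33,35.49 150.54,31.43 162.12,36.51 170.57,44.15 175.38,47.77 176.04,40.78" fill="none" stroke="#000000"/>
  <polygon points="116.61,105.13 83.36,100.58 63.07,73.85 67.62,40.60 94.35,20.31 127.60,24.86 147.89,51.59 143.34,84.84" fill="none" stroke="#000000"/>
  <polygon points="81.63,123.02 58.51,90.73 65.00,51.55 97.29,28.43 136.47,34.92 159.59,67.21 153.10,106.39 120.81,129.51" fill="none" stroke="#000000"/>
  <polyline points="132.61,75.62 50.31,24.09" fill="none" stroke="#000000"/>
</svg>

y_svg = 165.11 − y_m. Every run uses S279, so all elements get stroke `#000000` (engrave).

[1] open run; points: 136.33,35.49 150.54,31.43 162.12,36.51 170.57,44.15 175.38,47.77 176.04,40.78

[2] closed run; points: 116.61,105.13 83.36,100.58 63.07,73.85 67.62,40.60 94.35,20.31 127.60,24.86 147.89,51.59 143.34,84.84

[3] closed run; points: 81.63,123.02 58.51,90.73 65.00,51.55 97.29,28.43 136.47,34.92 159.59,67.21 153.10,106.39 120.81,129.51

[4] open run; points: 132.61,75.62 50.31,24.09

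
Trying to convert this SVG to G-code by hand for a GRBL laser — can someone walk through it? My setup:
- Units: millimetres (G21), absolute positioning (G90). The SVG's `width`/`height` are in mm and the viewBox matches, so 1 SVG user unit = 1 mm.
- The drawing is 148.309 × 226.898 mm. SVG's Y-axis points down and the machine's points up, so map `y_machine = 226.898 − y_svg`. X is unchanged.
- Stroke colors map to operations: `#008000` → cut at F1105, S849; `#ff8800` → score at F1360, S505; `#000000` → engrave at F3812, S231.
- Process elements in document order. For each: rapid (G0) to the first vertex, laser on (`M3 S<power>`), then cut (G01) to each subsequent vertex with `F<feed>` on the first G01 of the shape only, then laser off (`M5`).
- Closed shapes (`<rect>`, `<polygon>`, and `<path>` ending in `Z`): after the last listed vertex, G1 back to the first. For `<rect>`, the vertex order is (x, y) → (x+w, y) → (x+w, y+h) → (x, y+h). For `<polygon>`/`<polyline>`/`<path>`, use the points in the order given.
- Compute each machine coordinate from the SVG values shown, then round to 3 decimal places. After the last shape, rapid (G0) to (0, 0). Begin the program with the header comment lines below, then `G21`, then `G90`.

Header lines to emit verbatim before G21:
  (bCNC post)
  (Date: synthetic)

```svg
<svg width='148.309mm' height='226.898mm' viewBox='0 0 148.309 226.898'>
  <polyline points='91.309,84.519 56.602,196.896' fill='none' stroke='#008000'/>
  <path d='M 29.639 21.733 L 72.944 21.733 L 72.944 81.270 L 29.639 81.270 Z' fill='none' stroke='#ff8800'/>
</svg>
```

(bCNC post)
(Date: synthetic)
G21
G90
G0 X91.309 Y142.379
M3 S849
G01 X56.602 Y30.002 F1105
M5
G0 X29.639 Y205.165
M3 S505
G01 X72.944 Y205.165 F1360
G01 X72.944 Y145.628
G01 X29.639 Y145.628
G01 X29.639 Y205.165
M5
G0 X0.000 Y0.000

1 u = 1 mm; y_m = 226.898 − y.

[1] `<polyline>` line segment, #008000→cut S849 F1105: (91.309,142.379) → (56.602,30.002)

[2] `<path>` rectangle, #ff8800→score S505 F1360: (29.639,205.165) → (72.944,205.165) → (72.944,145.628) → (29.639,145.628) → (29.639,205.165) (closed)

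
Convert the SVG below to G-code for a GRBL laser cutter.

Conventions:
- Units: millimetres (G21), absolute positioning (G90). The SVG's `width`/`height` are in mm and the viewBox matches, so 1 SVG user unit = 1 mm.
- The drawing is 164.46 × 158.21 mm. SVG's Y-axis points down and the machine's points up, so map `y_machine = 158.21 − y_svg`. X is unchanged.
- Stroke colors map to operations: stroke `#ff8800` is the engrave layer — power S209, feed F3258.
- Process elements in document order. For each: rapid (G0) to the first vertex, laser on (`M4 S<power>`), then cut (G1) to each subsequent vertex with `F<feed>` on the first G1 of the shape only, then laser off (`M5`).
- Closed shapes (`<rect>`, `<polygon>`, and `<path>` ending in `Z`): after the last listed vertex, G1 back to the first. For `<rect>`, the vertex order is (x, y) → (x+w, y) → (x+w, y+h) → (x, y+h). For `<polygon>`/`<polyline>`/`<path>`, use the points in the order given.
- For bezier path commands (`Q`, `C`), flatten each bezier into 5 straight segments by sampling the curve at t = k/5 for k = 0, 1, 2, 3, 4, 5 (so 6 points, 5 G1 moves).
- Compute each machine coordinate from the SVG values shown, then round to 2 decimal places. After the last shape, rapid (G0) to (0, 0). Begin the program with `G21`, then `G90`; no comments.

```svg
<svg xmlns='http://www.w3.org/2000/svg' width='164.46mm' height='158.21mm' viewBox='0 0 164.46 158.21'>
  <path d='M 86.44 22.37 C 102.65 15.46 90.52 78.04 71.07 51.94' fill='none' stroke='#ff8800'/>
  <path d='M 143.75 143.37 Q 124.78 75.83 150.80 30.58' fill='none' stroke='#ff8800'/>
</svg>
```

G21
G90
G0 X86.44 Y135.84
M4 S209
G1 X92.93 Y132.91 F3258
G1 X93.63 Y120.90
G1 X89.55 Y107.39
G1 X81.69 Y99.99
G1 X71.07 Y106.27
M5
G0 X143.75 Y14.84
M4 S209
G1 X137.96 Y40.96 F3258
G1 X135.77 Y65.31
G1 X137.18 Y87.86
G1 X142.19 Y108.64
G1 X150.80 Y127.63
M5
G0 X0.00 Y0.00

viewBox `0 0 164.46 158.21` with mm width/height → 1 unit = 1 mm. Flip: y_m = 158.21 − y_svg.

**Shape 1** — `<path>` cubic bezier, stroke `#ff8800` → engrave (S209, F3258). Control points (SVG): P0=(86.44,22.37), P1=(102.65,15.46), P2=(90.52,78.04), P3=(71.07,51.94); sampled at t=k/5. Machine vertices: (86.44,135.84) → (92.93,132.91) → (93.63,120.90) → (89.55,107.39) → (81.69,99.99) → (71.07,106.27). Open path.

**Shape 2** — `<path>` quadratic bezier, stroke `#ff8800` → engrave (S209, F3258). Control points (SVG): P0=(143.75,143.37), P1=(124.78,75.83), P2=(150.80,30.58); sampled at t=k/5. Machine vertices: (143.75,14.84) → (137.96,40.96) → (135.77,65.31) → (137.18,87.86) → (142.19,108.64) → (150.80,127.63). Open path.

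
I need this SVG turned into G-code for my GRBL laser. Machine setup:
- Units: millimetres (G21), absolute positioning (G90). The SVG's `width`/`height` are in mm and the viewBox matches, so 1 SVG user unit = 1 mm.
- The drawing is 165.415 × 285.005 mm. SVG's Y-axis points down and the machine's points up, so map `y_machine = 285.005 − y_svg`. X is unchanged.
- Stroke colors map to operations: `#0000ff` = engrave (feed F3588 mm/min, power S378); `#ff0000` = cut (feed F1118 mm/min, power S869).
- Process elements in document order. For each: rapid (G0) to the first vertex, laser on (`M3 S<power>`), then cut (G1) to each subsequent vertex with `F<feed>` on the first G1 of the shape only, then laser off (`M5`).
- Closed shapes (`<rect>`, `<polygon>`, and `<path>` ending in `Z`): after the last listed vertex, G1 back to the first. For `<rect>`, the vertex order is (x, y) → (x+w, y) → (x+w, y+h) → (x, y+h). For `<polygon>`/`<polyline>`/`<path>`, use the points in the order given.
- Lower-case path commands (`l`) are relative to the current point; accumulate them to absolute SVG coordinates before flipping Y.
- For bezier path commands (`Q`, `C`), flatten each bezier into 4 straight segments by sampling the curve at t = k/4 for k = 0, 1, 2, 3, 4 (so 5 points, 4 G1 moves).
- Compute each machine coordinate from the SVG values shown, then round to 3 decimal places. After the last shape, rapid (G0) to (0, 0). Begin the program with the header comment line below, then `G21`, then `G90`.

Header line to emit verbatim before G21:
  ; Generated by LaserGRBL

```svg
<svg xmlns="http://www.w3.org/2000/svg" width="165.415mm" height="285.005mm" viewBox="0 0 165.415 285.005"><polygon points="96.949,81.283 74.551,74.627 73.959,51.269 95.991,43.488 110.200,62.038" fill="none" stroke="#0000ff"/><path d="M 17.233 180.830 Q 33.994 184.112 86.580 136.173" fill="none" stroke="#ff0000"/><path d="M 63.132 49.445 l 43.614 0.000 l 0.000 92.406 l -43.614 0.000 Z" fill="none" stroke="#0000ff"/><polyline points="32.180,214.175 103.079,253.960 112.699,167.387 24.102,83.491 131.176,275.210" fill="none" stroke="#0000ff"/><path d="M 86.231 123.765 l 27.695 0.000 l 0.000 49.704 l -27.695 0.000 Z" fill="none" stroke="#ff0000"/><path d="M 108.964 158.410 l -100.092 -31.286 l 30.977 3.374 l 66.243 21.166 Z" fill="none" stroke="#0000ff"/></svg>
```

viewBox `0 0 165.415 285.005` with mm width/height → 1 unit = 1 mm. Flip: y_m = 285.005 − y_svg.

**Shape 1** — `<polygon>` regular polygon, stroke `#0000ff` → engrave (S378, F3588). Machine vertices: (96.949,203.722) → (74.551,210.378) → (73.959,233.736) → (95.991,241.517) → (110.200,222.967) → (96.949,203.722). Closed: final G1 returns to the first vertex.

**Shape 2** — `<path>` quadratic bezier, stroke `#ff0000` → cut (S869, F1118). Control points (SVG): P0=(17.233,180.830), P1=(33.994,184.112), P2=(86.580,136.173); sampled at t=k/4. Machine vertices: (17.233,104.175) → (27.853,105.735) → (42.950,113.698) → (62.526,128.064) → (86.580,148.832). Open path.

**Shape 3** — `<path>` rectangle, stroke `#0000ff` → engrave (S378, F3588). Machine vertices: (63.132,235.560) → (106.746,235.560) → (106.746,143.154) → (63.132,143.154) → (63.132,235.560). Closed: final G1 returns to the first vertex.

**Shape 4** — `<polyline>` open polyline, stroke `#0000ff` → engrave (S378, F3588). Machine vertices: (32.180,70.830) → (103.079,31.045) → (112.699,117.618) → (24.102,201.514) → (131.176,9.795). Open path.

**Shape 5** — `<path>` rectangle, stroke `#ff0000` → cut (S869, F1118). Machine vertices: (86.231,161.240) → (113.926,161.240) → (113.926,111.536) → (86.231,111.536) → (86.231,161.240). Closed: final G1 returns to the first vertex.

**Shape 6** — `<path>` closed polygon, stroke `#0000ff` → engrave (S378, F3588). Machine vertices: (108.964,126.595) → (8.872,157.881) → (39.849,154.507) → (106.092,133.341) → (108.964,126.595). Closed: final G1 returns to the first vertex.

; Generated by LaserGRBL
G21
G90
G0 X96.949 Y203.722
M3 S378
G1 X74.551 Y210.378 F3588
G1 X73.959 Y233.736
G1 X95.991 Y241.517
G1 X110.200 Y222.967
G1 X96.949 Y203.722
M5
G0 X17.233 Y104.175
M3 S869
G1 X27.853 Y105.735 F1118
G1 X42.950 Y113.698
G1 X62.526 Y128.064
G1 X86.580 Y148.832
M5
G0 X63.132 Y235.560
M3 S378
G1 X106.746 Y235.560 F3588
G1 X106.746 Y143.154
G1 X63.132 Y143.154
G1 X63.132 Y235.560
M5
G0 X32.180 Y70.830
M3 S378
G1 X103.079 Y31.045 F3588
G1 X112.699 Y117.618
G1 X24.102 Y201.514
G1 X131.176 Y9.795
M5
G0 X86.231 Y161.240
M3 S869
G1 X113.926 Y161.240 F1118
G1 X113.926 Y111.536
G1 X86.231 Y111.536
G1 X86.231 Y161.240
M5
G0 X108.964 Y126.595
M3 S378
G1 X8.872 Y157.881 F3588
G1 X39.849 Y154.507
G1 X106.092 Y133.341
G1 X108.964 Y126.595
M5
G0 X0.000 Y0.000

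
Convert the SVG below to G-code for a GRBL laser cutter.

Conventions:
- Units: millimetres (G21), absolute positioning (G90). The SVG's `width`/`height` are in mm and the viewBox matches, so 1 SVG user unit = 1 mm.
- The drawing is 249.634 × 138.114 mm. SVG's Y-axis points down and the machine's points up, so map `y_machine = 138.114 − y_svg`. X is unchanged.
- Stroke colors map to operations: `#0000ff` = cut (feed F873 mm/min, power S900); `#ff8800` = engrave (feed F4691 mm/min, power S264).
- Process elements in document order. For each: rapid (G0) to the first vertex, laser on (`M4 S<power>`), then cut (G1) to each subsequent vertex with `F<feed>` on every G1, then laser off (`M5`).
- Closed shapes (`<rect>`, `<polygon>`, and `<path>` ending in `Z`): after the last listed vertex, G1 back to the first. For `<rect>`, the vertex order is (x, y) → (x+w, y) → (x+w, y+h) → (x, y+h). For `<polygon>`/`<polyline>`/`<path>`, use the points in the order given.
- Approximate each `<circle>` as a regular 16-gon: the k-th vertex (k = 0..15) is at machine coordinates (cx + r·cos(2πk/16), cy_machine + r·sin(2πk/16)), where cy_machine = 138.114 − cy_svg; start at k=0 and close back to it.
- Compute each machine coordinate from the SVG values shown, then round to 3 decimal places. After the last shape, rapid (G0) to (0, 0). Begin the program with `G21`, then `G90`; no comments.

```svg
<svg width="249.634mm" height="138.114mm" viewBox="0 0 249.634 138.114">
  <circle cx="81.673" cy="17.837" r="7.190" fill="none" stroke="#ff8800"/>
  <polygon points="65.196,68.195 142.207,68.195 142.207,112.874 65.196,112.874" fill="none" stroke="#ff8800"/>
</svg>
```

Since the viewBox matches the mm dimensions, user units are millimetres directly. The only transform is the Y-flip y_m = 138.114 − y_svg.

Shape 1 is a circle drawn with `<circle>`. Its stroke #ff8800 means engrave at S264, F4691. After flipping Y the toolpath is (88.863,120.277) → (88.316,123.028) → (86.757,125.361) → (84.424,126.920) → (81.673,127.467) → (78.922,126.920) → (76.589,125.361) → (75.030,123.028) → (74.483,120.277) → (75.030,117.526) → (76.589,115.193) → (78.922,113.634) → (81.673,113.087) → (84.424,113.634) → (86.757,115.193) → (88.316,117.526) → (88.863,120.277), returning to the start.

Shape 2 is a rectangle drawn with `<polygon>`. Its stroke #ff8800 means engrave at S264, F4691. After flipping Y the toolpath is (65.196,69.919) → (142.207,69.919) → (142.207,25.240) → (65.196,25.240) → (65.196,69.919), returning to the start.

G21
G90
G0 X88.863 Y120.277
M4 S264
G1 X88.316 Y123.028 F4691
G1 X86.757 Y125.361 F4691
G1 X84.424 Y126.920 F4691
G1 X81.673 Y127.467 F4691
G1 X78.922 Y126.920 F4691
G1 X76.589 Y125.361 F4691
G1 X75.030 Y123.028 F4691
G1 X74.483 Y120.277 F4691
G1 X75.030 Y117.526 F4691
G1 X76.589 Y115.193 F4691
G1 X78.922 Y113.634 F4691
G1 X81.673 Y113.087 F4691
G1 X84.424 Y113.634 F4691
G1 X86.757 Y115.193 F4691
G1 X88.316 Y117.526 F4691
G1 X88.863 Y120.277 F4691
M5
G0 X65.196 Y69.919
M4 S264
G1 X142.207 Y69.919 F4691
G1 X142.207 Y25.240 F4691
G1 X65.196 Y25.240 F4691
G1 X65.196 Y69.919 F4691
M5
G0 X0.000 Y0.000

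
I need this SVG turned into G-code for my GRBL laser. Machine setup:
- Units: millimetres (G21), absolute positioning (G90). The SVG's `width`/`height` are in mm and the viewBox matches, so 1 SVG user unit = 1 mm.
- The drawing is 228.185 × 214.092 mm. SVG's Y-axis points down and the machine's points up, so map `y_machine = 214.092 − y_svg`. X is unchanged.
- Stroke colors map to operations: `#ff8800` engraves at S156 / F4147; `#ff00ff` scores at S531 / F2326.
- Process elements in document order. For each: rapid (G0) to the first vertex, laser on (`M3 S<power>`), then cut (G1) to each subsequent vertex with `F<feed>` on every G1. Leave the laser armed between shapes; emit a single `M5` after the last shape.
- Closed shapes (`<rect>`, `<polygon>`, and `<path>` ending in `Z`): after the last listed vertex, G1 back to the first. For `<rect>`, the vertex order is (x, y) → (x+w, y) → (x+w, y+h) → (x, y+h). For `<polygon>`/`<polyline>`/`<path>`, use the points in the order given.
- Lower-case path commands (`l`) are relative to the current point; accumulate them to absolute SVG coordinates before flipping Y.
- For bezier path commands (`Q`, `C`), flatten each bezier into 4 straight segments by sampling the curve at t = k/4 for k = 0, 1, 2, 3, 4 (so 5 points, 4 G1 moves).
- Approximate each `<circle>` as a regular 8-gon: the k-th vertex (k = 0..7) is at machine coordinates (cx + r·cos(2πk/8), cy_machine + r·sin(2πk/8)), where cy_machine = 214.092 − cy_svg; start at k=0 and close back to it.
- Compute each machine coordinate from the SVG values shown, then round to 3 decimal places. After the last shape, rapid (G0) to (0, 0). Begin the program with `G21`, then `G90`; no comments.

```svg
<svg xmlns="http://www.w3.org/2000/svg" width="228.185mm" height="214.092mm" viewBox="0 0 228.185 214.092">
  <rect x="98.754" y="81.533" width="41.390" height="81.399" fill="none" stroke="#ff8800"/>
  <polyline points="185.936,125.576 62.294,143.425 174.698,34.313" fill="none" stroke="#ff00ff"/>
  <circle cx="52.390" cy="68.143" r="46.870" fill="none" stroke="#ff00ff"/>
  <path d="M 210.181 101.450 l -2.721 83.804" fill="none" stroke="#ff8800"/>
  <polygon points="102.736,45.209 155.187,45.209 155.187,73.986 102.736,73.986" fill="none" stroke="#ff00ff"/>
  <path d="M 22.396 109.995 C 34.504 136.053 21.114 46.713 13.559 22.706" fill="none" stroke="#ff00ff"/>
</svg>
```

G21
G90
G0 X98.754 Y132.559
M3 S156
G1 X140.144 Y132.559 F4147
G1 X140.144 Y51.160 F4147
G1 X98.754 Y51.160 F4147
G1 X98.754 Y132.559 F4147
G0 X185.936 Y88.516
M3 S531
G1 X62.294 Y70.667 F2326
G1 X174.698 Y179.779 F2326
G0 X99.260 Y145.949
M3 S531
G1 X85.532 Y179.091 F2326
G1 X52.390 Y192.819 F2326
G1 X19.248 Y179.091 F2326
G1 X5.520 Y145.949 F2326
G1 X19.248 Y112.807 F2326
G1 X52.390 Y99.079 F2326
G1 X85.532 Y112.807 F2326
G1 X99.260 Y145.949 F2326
G0 X210.181 Y112.642
M3 S156
G1 X207.460 Y28.838 F4147
G0 X102.736 Y168.883
M3 S531
G1 X155.187 Y168.883 F2326
G1 X155.187 Y140.106 F2326
G1 X102.736 Y140.106 F2326
G1 X102.736 Y168.883 F2326
G0 X22.396 Y104.097
M3 S531
G1 X27.186 Y103.367 F2326
G1 X25.351 Y128.967 F2326
G1 X19.830 Y163.955 F2326
G1 X13.559 Y191.386 F2326
M5
G0 X0.000 Y0.000

viewBox `0 0 228.185 214.092` with mm width/height → 1 unit = 1 mm. Flip: y_m = 214.092 − y_svg.

**Shape 1** — `<rect>` rectangle, stroke `#ff8800` → engrave (S156, F4147). Machine vertices: (98.754,132.559) → (140.144,132.559) → (140.144,51.160) → (98.754,51.160) → (98.754,132.559). Closed: final G1 returns to the first vertex.

**Shape 2** — `<polyline>` open polyline, stroke `#ff00ff` → score (S531, F2326). Machine vertices: (185.936,88.516) → (62.294,70.667) → (174.698,179.779). Open path.

**Shape 3** — `<circle>` circle, stroke `#ff00ff` → score (S531, F2326). Machine vertices: (99.260,145.949) → (85.532,179.091) → (52.390,192.819) → (19.248,179.091) → (5.520,145.949) → (19.248,112.807) → (52.390,99.079) → (85.532,112.807) → (99.260,145.949). Closed: final G1 returns to the first vertex.

**Shape 4** — `<path>` line segment, stroke `#ff8800` → engrave (S156, F4147). Machine vertices: (210.181,112.642) → (207.460,28.838). Open path.

**Shape 5** — `<polygon>` rectangle, stroke `#ff00ff` → score (S531, F2326). Machine vertices: (102.736,168.883) → (155.187,168.883) → (155.187,140.106) → (102.736,140.106) → (102.736,168.883). Closed: final G1 returns to the first vertex.

**Shape 6** — `<path>` cubic bezier, stroke `#ff00ff` → score (S531, F2326). Control points (SVG): P0=(22.396,109.995), P1=(34.504,136.053), P2=(21.114,46.713), P3=(13.559,22.706); sampled at t=k/4. Machine vertices: (22.396,104.097) → (27.186,103.367) → (25.351,128.967) → (19.830,163.955) → (13.559,191.386). Open path.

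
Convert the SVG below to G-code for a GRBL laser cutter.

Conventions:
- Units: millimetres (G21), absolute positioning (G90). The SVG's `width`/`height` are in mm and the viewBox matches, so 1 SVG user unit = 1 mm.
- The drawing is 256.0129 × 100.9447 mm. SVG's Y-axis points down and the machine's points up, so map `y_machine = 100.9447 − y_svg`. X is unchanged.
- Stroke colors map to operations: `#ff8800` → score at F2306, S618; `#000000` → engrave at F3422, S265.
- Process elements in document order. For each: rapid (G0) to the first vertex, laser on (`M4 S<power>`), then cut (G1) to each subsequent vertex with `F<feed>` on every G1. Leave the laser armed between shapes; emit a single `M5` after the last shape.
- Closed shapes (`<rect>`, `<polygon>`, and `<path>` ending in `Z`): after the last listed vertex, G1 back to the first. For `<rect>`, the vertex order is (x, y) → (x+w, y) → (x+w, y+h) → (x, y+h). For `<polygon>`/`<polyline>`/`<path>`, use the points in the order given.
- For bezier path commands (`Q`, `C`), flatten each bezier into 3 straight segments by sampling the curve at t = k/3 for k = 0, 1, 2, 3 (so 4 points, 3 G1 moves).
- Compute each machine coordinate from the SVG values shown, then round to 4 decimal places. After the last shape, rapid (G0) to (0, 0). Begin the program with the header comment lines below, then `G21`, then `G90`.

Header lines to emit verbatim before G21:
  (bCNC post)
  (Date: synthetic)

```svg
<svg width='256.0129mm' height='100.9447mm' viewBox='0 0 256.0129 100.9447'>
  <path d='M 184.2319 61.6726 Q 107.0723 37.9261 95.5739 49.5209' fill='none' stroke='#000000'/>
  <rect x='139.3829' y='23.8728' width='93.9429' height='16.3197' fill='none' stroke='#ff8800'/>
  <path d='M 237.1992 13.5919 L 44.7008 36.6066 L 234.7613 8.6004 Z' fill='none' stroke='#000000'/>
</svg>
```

(bCNC post)
(Date: synthetic)
G21
G90
G0 X184.2319 Y39.2721
M4 S265
G1 X140.0879 Y51.1763 F3422
G1 X110.5352 Y55.2269 F3422
G1 X95.5739 Y51.4238 F3422
G0 X139.3829 Y77.0719
M4 S618
G1 X233.3258 Y77.0719 F2306
G1 X233.3258 Y60.7522 F2306
G1 X139.3829 Y60.7522 F2306
G1 X139.3829 Y77.0719 F2306
G0 X237.1992 Y87.3528
M4 S265
G1 X44.7008 Y64.3381 F3422
G1 X234.7613 Y92.3443 F3422
G1 X237.1992 Y87.3528 F3422
M5
G0 X0.0000 Y0.0000

viewBox `0 0 256.0129 100.9447` with mm width/height → 1 unit = 1 mm. Flip: y_m = 100.9447 − y_svg.

**Shape 1** — `<path>` quadratic bezier, stroke `#000000` → engrave (S265, F3422). Control points (SVG): P0=(184.2319,61.6726), P1=(107.0723,37.9261), P2=(95.5739,49.5209); sampled at t=k/3. Machine vertices: (184.2319,39.2721) → (140.0879,51.1763) → (110.5352,55.2269) → (95.5739,51.4238). Open path.

**Shape 2** — `<rect>` rectangle, stroke `#ff8800` → score (S618, F2306). Machine vertices: (139.3829,77.0719) → (233.3258,77.0719) → (233.3258,60.7522) → (139.3829,60.7522) → (139.3829,77.0719). Closed: final G1 returns to the first vertex.

**Shape 3** — `<path>` closed polygon, stroke `#000000` → engrave (S265, F3422). Machine vertices: (237.1992,87.3528) → (44.7008,64.3381) → (234.7613,92.3443) → (237.1992,87.3528). Closed: final G1 returns to the first vertex.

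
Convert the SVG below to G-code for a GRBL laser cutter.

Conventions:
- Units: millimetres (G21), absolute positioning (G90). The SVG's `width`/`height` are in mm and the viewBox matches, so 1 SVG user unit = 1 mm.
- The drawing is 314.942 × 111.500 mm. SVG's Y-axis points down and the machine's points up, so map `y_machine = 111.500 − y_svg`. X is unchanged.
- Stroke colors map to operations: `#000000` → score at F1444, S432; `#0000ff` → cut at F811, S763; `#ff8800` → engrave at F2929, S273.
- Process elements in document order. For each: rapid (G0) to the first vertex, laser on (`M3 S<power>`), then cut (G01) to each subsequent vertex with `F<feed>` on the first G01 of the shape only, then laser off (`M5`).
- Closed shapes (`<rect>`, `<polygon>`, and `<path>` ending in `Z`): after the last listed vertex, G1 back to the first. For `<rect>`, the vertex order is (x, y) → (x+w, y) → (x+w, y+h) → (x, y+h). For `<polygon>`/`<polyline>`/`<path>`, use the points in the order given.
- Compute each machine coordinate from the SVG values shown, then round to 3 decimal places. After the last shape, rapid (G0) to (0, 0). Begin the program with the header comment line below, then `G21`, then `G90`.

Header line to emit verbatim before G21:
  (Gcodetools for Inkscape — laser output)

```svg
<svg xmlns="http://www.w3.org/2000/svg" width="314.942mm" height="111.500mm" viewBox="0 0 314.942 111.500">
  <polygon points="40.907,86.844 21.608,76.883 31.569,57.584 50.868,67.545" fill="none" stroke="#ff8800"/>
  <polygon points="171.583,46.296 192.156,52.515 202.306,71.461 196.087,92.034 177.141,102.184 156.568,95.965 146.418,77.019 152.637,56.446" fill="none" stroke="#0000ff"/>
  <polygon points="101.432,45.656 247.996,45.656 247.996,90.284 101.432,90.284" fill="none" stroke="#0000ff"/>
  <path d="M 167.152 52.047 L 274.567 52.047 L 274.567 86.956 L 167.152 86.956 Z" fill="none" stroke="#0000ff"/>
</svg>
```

(Gcodetools for Inkscape — laser output)
G21
G90
G0 X40.907 Y24.656
M3 S273
G01 X21.608 Y34.617 F2929
G01 X31.569 Y53.916
G01 X50.868 Y43.955
G01 X40.907 Y24.656
M5
G0 X171.583 Y65.204
M3 S763
G01 X192.156 Y58.985 F811
G01 X202.306 Y40.039
G01 X196.087 Y19.466
G01 X177.141 Y9.316
G01 X156.568 Y15.535
G01 X146.418 Y34.481
G01 X152.637 Y55.054
G01 X171.583 Y65.204
M5
G0 X101.432 Y65.844
M3 S763
G01 X247.996 Y65.844 F811
G01 X247.996 Y21.216
G01 X101.432 Y21.216
G01 X101.432 Y65.844
M5
G0 X167.152 Y59.453
M3 S763
G01 X274.567 Y59.453 F811
G01 X274.567 Y24.544
G01 X167.152 Y24.544
G01 X167.152 Y59.453
M5
G0 X0.000 Y0.000

1 u = 1 mm; y_m = 111.500 − y.

[1] `<polygon>` regular polygon, #ff8800→engrave S273 F2929: (40.907,24.656) → (21.608,34.617) → (31.569,53.916) → (50.868,43.955) → (40.907,24.656) (closed)

[2] `<polygon>` regular polygon, #0000ff→cut S763 F811: (171.583,65.204) → (192.156,58.985) → (202.306,40.039) → (196.087,19.466) → (177.141,9.316) → (156.568,15.535) → (146.418,34.481) → (152.637,55.054) → (171.583,65.204) (closed)

[3] `<polygon>` rectangle, #0000ff→cut S763 F811: (101.432,65.844) → (247.996,65.844) → (247.996,21.216) → (101.432,21.216) → (101.432,65.844) (closed)

[4] `<path>` rectangle, #0000ff→cut S763 F811: (167.152,59.453) → (274.567,59.453) → (274.567,24.544) → (167.152,24.544) → (167.152,59.453) (closed)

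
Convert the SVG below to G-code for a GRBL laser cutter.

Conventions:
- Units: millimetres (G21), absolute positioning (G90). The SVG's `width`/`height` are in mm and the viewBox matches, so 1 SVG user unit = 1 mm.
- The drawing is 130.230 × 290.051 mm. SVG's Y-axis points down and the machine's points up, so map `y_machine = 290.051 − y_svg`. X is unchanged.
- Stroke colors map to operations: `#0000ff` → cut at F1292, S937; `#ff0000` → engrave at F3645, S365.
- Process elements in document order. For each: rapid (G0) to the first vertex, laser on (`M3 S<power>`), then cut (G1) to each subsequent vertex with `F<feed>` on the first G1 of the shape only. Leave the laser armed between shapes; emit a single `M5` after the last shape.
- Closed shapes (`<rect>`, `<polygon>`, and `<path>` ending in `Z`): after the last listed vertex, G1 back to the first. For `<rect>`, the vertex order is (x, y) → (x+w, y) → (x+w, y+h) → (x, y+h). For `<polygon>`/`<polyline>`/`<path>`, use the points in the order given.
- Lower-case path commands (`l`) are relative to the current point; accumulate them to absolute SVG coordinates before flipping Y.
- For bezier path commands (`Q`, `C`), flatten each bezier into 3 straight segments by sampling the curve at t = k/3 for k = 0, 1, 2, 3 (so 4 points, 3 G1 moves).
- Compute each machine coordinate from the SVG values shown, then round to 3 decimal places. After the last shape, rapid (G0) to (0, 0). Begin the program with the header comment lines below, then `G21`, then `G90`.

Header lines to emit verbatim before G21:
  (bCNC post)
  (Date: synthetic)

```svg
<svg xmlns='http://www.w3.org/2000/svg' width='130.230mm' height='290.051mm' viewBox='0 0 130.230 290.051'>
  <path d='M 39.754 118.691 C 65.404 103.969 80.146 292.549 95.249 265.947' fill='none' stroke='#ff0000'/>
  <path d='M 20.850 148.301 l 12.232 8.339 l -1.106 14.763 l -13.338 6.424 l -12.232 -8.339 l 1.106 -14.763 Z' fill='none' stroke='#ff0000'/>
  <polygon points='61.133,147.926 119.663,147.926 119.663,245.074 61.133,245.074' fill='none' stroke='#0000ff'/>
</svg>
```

(bCNC post)
(Date: synthetic)
G21
G90
G0 X39.754 Y171.360
M3 S365
G1 X62.185 Y133.814 F3645
G1 X79.849 Y53.730
G1 X95.249 Y24.104
G0 X20.850 Y141.750
M3 S365
G1 X33.082 Y133.411 F3645
G1 X31.976 Y118.648
G1 X18.638 Y112.224
G1 X6.406 Y120.563
G1 X7.512 Y135.326
G1 X20.850 Y141.750
G0 X61.133 Y142.125
M3 S937
G1 X119.663 Y142.125 F1292
G1 X119.663 Y44.977
G1 X61.133 Y44.977
G1 X61.133 Y142.125
M5
G0 X0.000 Y0.000

Since the viewBox matches the mm dimensions, user units are millimetres directly. The only transform is the Y-flip y_m = 290.051 − y_svg.

Shape 1 is a cubic bezier drawn with `<path>`. Its stroke #ff0000 means engrave at S365, F3645. After flipping Y the toolpath is (39.754,171.360) → (62.185,133.814) → (79.849,53.730) → (95.249,24.104).

Shape 2 is a regular polygon drawn with `<path>`. Its stroke #ff0000 means engrave at S365, F3645. After flipping Y the toolpath is (20.850,141.750) → (33.082,133.411) → (31.976,118.648) → (18.638,112.224) → (6.406,120.563) → (7.512,135.326) → (20.850,141.750), returning to the start.

Shape 3 is a rectangle drawn with `<polygon>`. Its stroke #0000ff means cut at S937, F1292. After flipping Y the toolpath is (61.133,142.125) → (119.663,142.125) → (119.663,44.977) → (61.133,44.977) → (61.133,142.125), returning to the start.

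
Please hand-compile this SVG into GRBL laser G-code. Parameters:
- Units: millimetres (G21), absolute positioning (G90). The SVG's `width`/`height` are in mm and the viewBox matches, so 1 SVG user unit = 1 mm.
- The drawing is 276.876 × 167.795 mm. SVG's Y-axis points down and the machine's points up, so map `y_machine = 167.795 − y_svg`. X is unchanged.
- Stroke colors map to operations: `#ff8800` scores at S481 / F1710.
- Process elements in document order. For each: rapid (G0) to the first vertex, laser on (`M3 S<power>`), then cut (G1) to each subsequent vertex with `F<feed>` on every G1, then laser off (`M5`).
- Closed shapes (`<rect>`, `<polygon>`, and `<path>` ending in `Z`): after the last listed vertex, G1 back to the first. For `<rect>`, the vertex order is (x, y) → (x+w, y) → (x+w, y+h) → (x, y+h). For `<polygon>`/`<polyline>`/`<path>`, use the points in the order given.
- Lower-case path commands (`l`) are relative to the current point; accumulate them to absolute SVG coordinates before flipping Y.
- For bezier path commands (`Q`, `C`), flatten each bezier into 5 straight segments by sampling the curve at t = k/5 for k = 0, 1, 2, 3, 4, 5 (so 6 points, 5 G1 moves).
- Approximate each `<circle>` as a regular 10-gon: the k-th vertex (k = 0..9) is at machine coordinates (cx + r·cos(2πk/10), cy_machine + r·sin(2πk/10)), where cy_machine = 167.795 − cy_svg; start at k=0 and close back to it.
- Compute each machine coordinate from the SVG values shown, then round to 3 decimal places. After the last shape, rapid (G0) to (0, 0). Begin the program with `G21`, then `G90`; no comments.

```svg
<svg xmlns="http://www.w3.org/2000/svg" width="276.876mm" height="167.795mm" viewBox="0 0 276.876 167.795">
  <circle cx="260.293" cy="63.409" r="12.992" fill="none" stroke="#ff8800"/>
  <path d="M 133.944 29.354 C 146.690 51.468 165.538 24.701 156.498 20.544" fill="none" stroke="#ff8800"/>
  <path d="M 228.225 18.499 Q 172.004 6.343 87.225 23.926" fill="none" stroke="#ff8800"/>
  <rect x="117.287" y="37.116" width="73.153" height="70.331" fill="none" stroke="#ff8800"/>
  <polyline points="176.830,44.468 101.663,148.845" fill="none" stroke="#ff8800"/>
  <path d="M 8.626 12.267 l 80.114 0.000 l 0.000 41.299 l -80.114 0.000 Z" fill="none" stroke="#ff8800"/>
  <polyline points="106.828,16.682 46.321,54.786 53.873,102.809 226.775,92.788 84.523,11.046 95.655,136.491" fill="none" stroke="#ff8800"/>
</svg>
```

viewBox `0 0 276.876 167.795` with mm width/height → 1 unit = 1 mm. Flip: y_m = 167.795 − y_svg.

**Shape 1** — `<circle>` circle, stroke `#ff8800` → score (S481, F1710). Machine vertices: (273.285,104.386) → (270.804,112.023) → (264.308,116.742) → (256.278,116.742) → (249.782,112.023) → (247.301,104.386) → (249.782,96.749) → (256.278,92.030) → (264.308,92.030) → (270.804,96.749) → (273.285,104.386). Closed: final G1 returns to the first vertex.

**Shape 2** — `<path>` cubic bezier, stroke `#ff8800` → score (S481, F1710). Control points (SVG): P0=(133.944,29.354), P1=(146.690,51.468), P2=(165.538,24.701), P3=(156.498,20.544); sampled at t=k/5. Machine vertices: (133.944,138.441) → (142.052,130.466) → (149.993,130.792) → (156.135,135.985) → (158.847,142.616) → (156.498,147.251). Open path.

**Shape 3** — `<path>` quadratic bezier, stroke `#ff8800` → score (S481, F1710). Control points (SVG): P0=(228.225,18.499), P1=(172.004,6.343), P2=(87.225,23.926); sampled at t=k/5. Machine vertices: (228.225,149.296) → (204.594,152.969) → (178.679,154.263) → (150.479,153.177) → (119.994,149.713) → (87.225,143.869). Open path.

**Shape 4** — `<rect>` rectangle, stroke `#ff8800` → score (S481, F1710). Machine vertices: (117.287,130.679) → (190.440,130.679) → (190.440,60.348) → (117.287,60.348) → (117.287,130.679). Closed: final G1 returns to the first vertex.

**Shape 5** — `<polyline>` line segment, stroke `#ff8800` → score (S481, F1710). Machine vertices: (176.830,123.327) → (101.663,18.950). Open path.

**Shape 6** — `<path>` rectangle, stroke `#ff8800` → score (S481, F1710). Machine vertices: (8.626,155.528) → (88.740,155.528) → (88.740,114.229) → (8.626,114.229) → (8.626,155.528). Closed: final G1 returns to the first vertex.

**Shape 7** — `<polyline>` open polyline, stroke `#ff8800` → score (S481, F1710). Machine vertices: (106.828,151.113) → (46.321,113.009) → (53.873,64.986) → (226.775,75.007) → (84.523,156.749) → (95.655,31.304). Open path.

G21
G90
G0 X273.285 Y104.386
M3 S481
G1 X270.804 Y112.023 F1710
G1 X264.308 Y116.742 F1710
G1 X256.278 Y116.742 F1710
G1 X249.782 Y112.023 F1710
G1 X247.301 Y104.386 F1710
G1 X249.782 Y96.749 F1710
G1 X256.278 Y92.030 F1710
G1 X264.308 Y92.030 F1710
G1 X270.804 Y96.749 F1710
G1 X273.285 Y104.386 F1710
M5
G0 X133.944 Y138.441
M3 S481
G1 X142.052 Y130.466 F1710
G1 X149.993 Y130.792 F1710
G1 X156.135 Y135.985 F1710
G1 X158.847 Y142.616 F1710
G1 X156.498 Y147.251 F1710
M5
G0 X228.225 Y149.296
M3 S481
G1 X204.594 Y152.969 F1710
G1 X178.679 Y154.263 F1710
G1 X150.479 Y153.177 F1710
G1 X119.994 Y149.713 F1710
G1 X87.225 Y143.869 F1710
M5
G0 X117.287 Y130.679
M3 S481
G1 X190.440 Y130.679 F1710
G1 X190.440 Y60.348 F1710
G1 X117.287 Y60.348 F1710
G1 X117.287 Y130.679 F1710
M5
G0 X176.830 Y123.327
M3 S481
G1 X101.663 Y18.950 F1710
M5
G0 X8.626 Y155.528
M3 S481
G1 X88.740 Y155.528 F1710
G1 X88.740 Y114.229 F1710
G1 X8.626 Y114.229 F1710
G1 X8.626 Y155.528 F1710
M5
G0 X106.828 Y151.113
M3 S481
G1 X46.321 Y113.009 F1710
G1 X53.873 Y64.986 F1710
G1 X226.775 Y75.007 F1710
G1 X84.523 Y156.749 F1710
G1 X95.655 Y31.304 F1710
M5
G0 X0.000 Y0.000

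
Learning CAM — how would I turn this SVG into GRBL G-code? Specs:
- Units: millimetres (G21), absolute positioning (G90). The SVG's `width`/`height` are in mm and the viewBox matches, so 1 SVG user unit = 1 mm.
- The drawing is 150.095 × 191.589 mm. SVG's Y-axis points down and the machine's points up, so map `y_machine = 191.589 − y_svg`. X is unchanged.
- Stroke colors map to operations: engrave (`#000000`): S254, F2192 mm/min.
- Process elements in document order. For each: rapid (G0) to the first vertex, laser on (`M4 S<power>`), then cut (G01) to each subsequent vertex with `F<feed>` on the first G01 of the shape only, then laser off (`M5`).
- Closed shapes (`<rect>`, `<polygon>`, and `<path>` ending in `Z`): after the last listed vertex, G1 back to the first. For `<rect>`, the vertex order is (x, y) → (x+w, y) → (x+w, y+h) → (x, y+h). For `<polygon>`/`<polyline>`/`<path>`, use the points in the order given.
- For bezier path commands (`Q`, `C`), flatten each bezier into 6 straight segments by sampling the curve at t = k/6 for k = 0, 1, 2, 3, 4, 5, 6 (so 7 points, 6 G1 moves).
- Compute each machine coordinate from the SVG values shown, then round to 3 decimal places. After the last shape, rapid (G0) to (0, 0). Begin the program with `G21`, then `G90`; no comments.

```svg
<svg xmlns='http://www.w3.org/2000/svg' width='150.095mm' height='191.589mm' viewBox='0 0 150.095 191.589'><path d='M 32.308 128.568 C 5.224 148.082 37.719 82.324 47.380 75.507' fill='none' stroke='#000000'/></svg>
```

viewBox `0 0 150.095 191.589` with mm width/height → 1 unit = 1 mm. Flip: y_m = 191.589 − y_svg.

**Shape 1** — `<path>` cubic bezier, stroke `#000000` → engrave (S254, F2192). Control points (SVG): P0=(32.308,128.568), P1=(5.224,148.082), P2=(37.719,82.324), P3=(47.380,75.507); sampled at t=k/6. Machine vertices: (32.308,63.021) → (23.349,59.702) → (22.031,66.590) → (26.065,79.677) → (33.160,94.959) → (41.028,108.429) → (47.380,116.082). Open path.

G21
G90
G0 X32.308 Y63.021
M4 S254
G01 X23.349 Y59.702 F2192
G01 X22.031 Y66.590
G01 X26.065 Y79.677
G01 X33.160 Y94.959
G01 X41.028 Y108.429
G01 X47.380 Y116.082
M5
G0 X0.000 Y0.000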